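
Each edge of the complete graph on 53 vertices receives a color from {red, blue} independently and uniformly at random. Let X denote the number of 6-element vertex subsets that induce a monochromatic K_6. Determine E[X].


Let X = Σ_S X_S over the C(53, 6) = 22957480 subsets S of size 6, where X_S = 1 if the K_6 on S is monochromatic.
For a fixed S, the K_6 on S has C(6, 2) = 15 edges. P[all 15 edges red] = (1/2)^15, and likewise for blue, so P[monochromatic] = 2·(1/2)^15 = 2^{1 − 15} = 1/16384.
By linearity: E[X] = C(53, 6) · 2^{1 − 15} = 22957480 · 1/16384 = 2869685/2048.
Numerically: E[X] ≈ 1401.213379.

E[X] = C(53,6)·2^(1−C(6,2)) = 2869685/2048 ≈ 1401.213379.


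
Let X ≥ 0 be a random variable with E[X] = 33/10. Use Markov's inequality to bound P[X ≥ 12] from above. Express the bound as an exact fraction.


μ = E[X] = 33/10, a = 12.
Markov: P[X ≥ 12] ≤ μ/a = (33/10)/12 = 11/40.
Numerically: ≈ 0.2750.
(Since a = 12 > μ = 3.3000, the bound 11/40 is < 1 and informative.)

P[X ≥ 12] ≤ 11/40 ≈ 0.2750.


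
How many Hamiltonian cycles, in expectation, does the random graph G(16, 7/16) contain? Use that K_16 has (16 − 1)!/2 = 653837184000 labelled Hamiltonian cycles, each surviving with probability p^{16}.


K_16 has (16 − 1)!/2 = 653837184000 labelled Hamiltonian cycles.
For each such Hamiltonian cycle H, let X_H = 1 if all 16 edges of H are present in G. Then P[X_H = 1] = p^{16} = (7/16)^{16} = 33232930569601/18446744073709551616.
Summing the indicators: E[X] = Σ_H E[X_H] = 653837184000 · p^{16} = 653837184000 · 33232930569601/18446744073709551616 = 21219654042671322112875/18014398509481984.
Numerically: E[X] ≈ 1.178e+06.

E[X] = 653837184000 · (7/16)^{16} = 21219654042671322112875/18014398509481984 ≈ 1.178e+06.


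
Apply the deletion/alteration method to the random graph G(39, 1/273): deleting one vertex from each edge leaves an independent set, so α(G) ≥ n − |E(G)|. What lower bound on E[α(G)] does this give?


E[|E(G)|] = C(39, 2)·p = 741 · (1/273) = 19/7.
E[α(G)] ≥ n − E[|E(G)|] = 39 − 19/7 = 254/7.
Numerically: ≈ 36.28571.
(This is only a lower bound; the true E[α(G)] may be larger.)

E[α(G)] ≥ 254/7 ≈ 36.28571.


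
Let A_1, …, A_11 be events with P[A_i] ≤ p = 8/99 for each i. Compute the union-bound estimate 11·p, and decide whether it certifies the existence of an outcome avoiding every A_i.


Union bound: P[∪_{i=1}^{11} A_i] ≤ Σ_i P[A_i] ≤ 11·p = 11·(8/99) = 8/9.
Numerically: 8/9 ≈ 0.88889.
Is 8/9 < 1? YES.
Since P[∪ A_i] ≤ 8/9 < 1, the complement has P[∩ A_i^c] ≥ 1 − 8/9 = 1/9 > 0, so some outcome avoids every A_i.

11·p = 8/9 ≈ 0.88889; existence CERTIFIED by the union bound.


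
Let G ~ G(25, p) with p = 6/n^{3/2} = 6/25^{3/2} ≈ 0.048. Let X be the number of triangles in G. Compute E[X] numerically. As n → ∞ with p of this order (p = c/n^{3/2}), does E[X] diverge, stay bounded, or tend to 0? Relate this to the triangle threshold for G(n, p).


Number of potential triangles: C(25, 3) = 2300.
Each occurs with probability p³ ≈ (0.048)³ ≈ 1.105920e-04.
By linearity: E[X] = C(25, 3)·p³ ≈ 2300 · 1.105920e-04 ≈ 0.2544.
Since α = 3/2 > 1, p = c/n^{3/2} = o(1/n) is below the triangle threshold p ~ 1/n. Asymptotically E[X] ~ (c³/6)·n^{3(1−α)} = (6³/6)·n^{-1.5} → 0, so by Markov's inequality G has no triangles w.h.p.

E[X] ≈ 0.2544; in regime p = Θ(1/n^{3/2}) E[X] tends to 0 (below the triangle threshold p ~ 1/n).


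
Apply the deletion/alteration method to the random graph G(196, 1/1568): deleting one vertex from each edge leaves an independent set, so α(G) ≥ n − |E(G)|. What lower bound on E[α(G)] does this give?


E[|E(G)|] = C(196, 2)·p = 19110 · (1/1568) = 195/16.
E[α(G)] ≥ n − E[|E(G)|] = 196 − 195/16 = 2941/16.
Numerically: ≈ 183.812.
(This is only a lower bound; the true E[α(G)] may be larger.)

E[α(G)] ≥ 2941/16 ≈ 183.812.


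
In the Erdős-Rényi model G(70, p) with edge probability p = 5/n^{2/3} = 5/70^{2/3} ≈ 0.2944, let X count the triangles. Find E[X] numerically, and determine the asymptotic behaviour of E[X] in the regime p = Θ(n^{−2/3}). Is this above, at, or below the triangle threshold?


Number of potential triangles: C(70, 3) = 54740.
Each occurs with probability p³ ≈ (0.2944)³ ≈ 2.551020e-02.
By linearity: E[X] = C(70, 3)·p³ ≈ 54740 · 2.551020e-02 ≈ 1396.4286.
Since α = 2/3 < 1, p = c/n^{2/3} ≫ 1/n is above the triangle threshold p ~ 1/n. Asymptotically E[X] ~ (c³/6)·n^{3(1−α)} = (5³/6)·n^{1} → ∞; triangles are abundant w.h.p.

E[X] ≈ 1396.4286; in regime p = Θ(1/n^{2/3}) E[X] diverges (above the triangle threshold p ~ 1/n).


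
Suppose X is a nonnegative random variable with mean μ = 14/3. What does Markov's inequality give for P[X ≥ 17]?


μ = E[X] = 14/3, a = 17.
Markov: P[X ≥ 17] ≤ μ/a = (14/3)/17 = 14/51.
Numerically: ≈ 0.274510.
(Since a = 17 > μ = 4.666667, the bound 14/51 is < 1 and informative.)

P[X ≥ 17] ≤ 14/51 ≈ 0.274510.


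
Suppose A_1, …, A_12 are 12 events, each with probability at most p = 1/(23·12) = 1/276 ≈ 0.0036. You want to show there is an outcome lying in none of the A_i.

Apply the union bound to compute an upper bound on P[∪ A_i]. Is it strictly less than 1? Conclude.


Union bound: P[∪_{i=1}^{12} A_i] ≤ Σ_i P[A_i] ≤ 12·p = 12·(1/276) = 1/23.
Numerically: 1/23 ≈ 0.0435.
Is 1/23 < 1? YES.
Since P[∪ A_i] ≤ 1/23 < 1, the complement has P[∩ A_i^c] ≥ 1 − 1/23 = 22/23 > 0, so some outcome avoids every A_i.

12·p = 1/23 ≈ 0.0435; existence CERTIFIED by the union bound.


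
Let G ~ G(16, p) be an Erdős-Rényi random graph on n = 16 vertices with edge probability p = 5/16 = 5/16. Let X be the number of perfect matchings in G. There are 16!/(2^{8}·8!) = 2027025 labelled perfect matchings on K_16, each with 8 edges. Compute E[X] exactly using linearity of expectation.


K_16 has 16!/(2^{8}·8!) = 2027025 labelled perfect matchings.
For each such perfect matching H, let X_H = 1 if all 8 edges of H are present in G. Then P[X_H = 1] = p^{8} = (5/16)^{8} = 390625/4294967296.
By linearity of expectation: E[X] = Σ_H E[X_H] = 2027025 · p^{8} = 2027025 · 390625/4294967296 = 791806640625/4294967296.
Numerically: E[X] ≈ 184.36.

E[X] = 2027025 · (5/16)^{8} = 791806640625/4294967296 ≈ 184.36.


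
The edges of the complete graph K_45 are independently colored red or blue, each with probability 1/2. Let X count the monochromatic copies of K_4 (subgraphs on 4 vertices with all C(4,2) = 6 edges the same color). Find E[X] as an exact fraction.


Let X = Σ_S X_S over the C(45, 4) = 148995 subsets S of size 4, where X_S = 1 if the K_4 on S is monochromatic.
For a fixed S, the K_4 on S has C(4, 2) = 6 edges. P[all 6 edges red] = (1/2)^6, and likewise for blue, so P[monochromatic] = 2·(1/2)^6 = 2^{1 − 6} = 1/32.
By linearity of expectation: E[X] = C(45, 4) · 2^{1 − 6} = 148995 · 1/32 = 148995/32.
Numerically: E[X] ≈ 4656.093750.

E[X] = C(45,4)·2^(1−C(4,2)) = 148995/32 ≈ 4656.093750.


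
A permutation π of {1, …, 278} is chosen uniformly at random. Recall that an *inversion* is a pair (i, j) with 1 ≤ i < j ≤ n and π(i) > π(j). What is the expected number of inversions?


Write X = Σ X_I over the C(278, 2) = 38503 pairs i < j, with X_I the indicator of one inversion.
There are 38503 indicators.
For each fixed pair i < j, the values π(i) and π(j) are two distinct elements of {1, …, 278} in uniformly random order; by symmetry P[π(i) > π(j)] = 1/2.
By linearity: E[X] = 38503 · (1/2) = C(278, 2) · (1/2) = 38503/2 = 38503/2 ≈ 19251.500000.

E[X] = 38503/2 = 19251.500000.


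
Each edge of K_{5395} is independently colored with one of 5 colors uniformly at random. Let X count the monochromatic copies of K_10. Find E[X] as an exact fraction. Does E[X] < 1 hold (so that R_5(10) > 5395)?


E[X] = C(5395, 10) · 5^{1 − 45} = 5708563736675616143322765475706 · 5^{−44} = 5708563736675616143322765475706/5684341886080801486968994140625.
As a reduced fraction: E[X] = 5708563736675616143322765475706/5684341886080801486968994140625 ≈ 1.004.
Is E[X] < 1? NO.
Since E[X] ≥ 1, the first-moment bound is inconclusive at n = 5395; it does NOT by itself certify R_5(10) > 5395.

E[X] = 5708563736675616143322765475706/5684341886080801486968994140625 ≈ 1.004; E[X] ≥ 1; first-moment method inconclusive here.


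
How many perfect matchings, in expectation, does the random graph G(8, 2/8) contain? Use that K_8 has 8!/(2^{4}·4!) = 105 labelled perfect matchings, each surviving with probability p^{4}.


K_8 has 8!/(2^{4}·4!) = 105 labelled perfect matchings.
For each such perfect matching H, let X_H = 1 if all 4 edges of H are present in G. Then P[X_H = 1] = p^{4} = (1/4)^{4} = 1/256.
By linearity: E[X] = Σ_H E[X_H] = 105 · p^{4} = 105 · 1/256 = 105/256.
Numerically: E[X] ≈ 0.41016.

E[X] = 105 · (1/4)^{4} = 105/256 ≈ 0.41016.


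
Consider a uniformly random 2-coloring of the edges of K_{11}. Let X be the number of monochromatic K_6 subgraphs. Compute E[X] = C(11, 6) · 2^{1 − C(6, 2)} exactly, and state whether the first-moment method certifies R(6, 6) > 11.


E[X] = C(11, 6) · 2^{1 − 15} = 462 · 2^{−14} = 462/16384.
As a reduced fraction: E[X] = 231/8192 ≈ 0.028198.
Is E[X] < 1? YES.
Since E[X] < 1, there exists a 2-coloring of K_{11} with no monochromatic K_6; hence R(6, 6) > 11.

E[X] = 231/8192 ≈ 0.028198; E[X] < 1, so R(6, 6) > 11.


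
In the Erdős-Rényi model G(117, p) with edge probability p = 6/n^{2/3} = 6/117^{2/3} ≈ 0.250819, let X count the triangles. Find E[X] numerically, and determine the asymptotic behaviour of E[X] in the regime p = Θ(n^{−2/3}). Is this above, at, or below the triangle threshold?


Number of potential triangles: C(117, 3) = 260130.
Each occurs with probability p³ ≈ (0.250819)³ ≈ 1.57790927e-02.
By linearity: E[X] = C(117, 3)·p³ ≈ 260130 · 1.57790927e-02 ≈ 4104.615385.
Since α = 2/3 < 1, p = c/n^{2/3} ≫ 1/n is above the triangle threshold p ~ 1/n. Asymptotically E[X] ~ (c³/6)·n^{3(1−α)} = (6³/6)·n^{1} → ∞; triangles are abundant w.h.p.

E[X] ≈ 4104.615385; in regime p = Θ(1/n^{2/3}) E[X] diverges (above the triangle threshold p ~ 1/n).


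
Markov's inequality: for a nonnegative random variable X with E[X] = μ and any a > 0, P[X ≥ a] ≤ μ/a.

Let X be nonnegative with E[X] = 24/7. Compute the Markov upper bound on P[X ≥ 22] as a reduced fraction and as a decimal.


μ = E[X] = 24/7, a = 22.
Markov: P[X ≥ 22] ≤ μ/a = (24/7)/22 = 12/77.
Numerically: ≈ 0.156.
(Since a = 22 > μ = 3.429, the bound 12/77 is < 1 and informative.)

P[X ≥ 22] ≤ 12/77 ≈ 0.156.


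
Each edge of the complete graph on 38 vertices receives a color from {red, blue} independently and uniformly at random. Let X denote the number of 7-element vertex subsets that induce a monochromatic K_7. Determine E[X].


Let X = Σ_S X_S over the C(38, 7) = 12620256 subsets S of size 7, where X_S = 1 if the K_7 on S is monochromatic.
For a fixed S, the K_7 on S has C(7, 2) = 21 edges. P[all 21 edges red] = (1/2)^21, and likewise for blue, so P[monochromatic] = 2·(1/2)^21 = 2^{1 − 21} = 1/1048576.
Summing: E[X] = C(38, 7) · 2^{1 − 21} = 12620256 · 1/1048576 = 394383/32768.
Numerically: E[X] ≈ 12.035614.

E[X] = C(38,7)·2^(1−C(7,2)) = 394383/32768 ≈ 12.035614.


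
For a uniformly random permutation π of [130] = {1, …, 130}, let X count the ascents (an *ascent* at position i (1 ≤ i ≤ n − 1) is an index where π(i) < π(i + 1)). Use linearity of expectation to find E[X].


Write X = Σ X_I over i = 1, …, 129, with X_I the indicator of one ascent.
There are 129 indicators.
For each fixed i, the pair (π(i), π(i+1)) is a uniformly random ordered pair of distinct values from {1, …, 130}; by symmetry P[π(i) < π(i+1)] = 1/2.
By linearity: E[X] = 129 · (1/2) = (130 − 1) · (1/2) = 129/2 ≈ 64.500000.

E[X] = 129/2 = 64.500000.


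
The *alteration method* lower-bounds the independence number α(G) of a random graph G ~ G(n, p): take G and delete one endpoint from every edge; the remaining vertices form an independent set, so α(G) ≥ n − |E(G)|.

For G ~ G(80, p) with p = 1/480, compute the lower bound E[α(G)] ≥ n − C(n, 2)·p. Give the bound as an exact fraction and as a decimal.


E[|E(G)|] = C(80, 2)·p = 3160 · (1/480) = 79/12.
E[α(G)] ≥ n − E[|E(G)|] = 80 − 79/12 = 881/12.
Numerically: ≈ 73.4167.
(This is only a lower bound; the true E[α(G)] may be larger.)

E[α(G)] ≥ 881/12 ≈ 73.4167.


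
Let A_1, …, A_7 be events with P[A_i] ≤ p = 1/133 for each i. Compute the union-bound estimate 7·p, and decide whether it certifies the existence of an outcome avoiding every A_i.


Union bound: P[∪_{i=1}^{7} A_i] ≤ Σ_i P[A_i] ≤ 7·p = 7·(1/133) = 1/19.
Numerically: 1/19 ≈ 0.0526316.
Is 1/19 < 1? YES.
Since P[∪ A_i] ≤ 1/19 < 1, the complement has P[∩ A_i^c] ≥ 1 − 1/19 = 18/19 > 0, so some outcome avoids every A_i.

7·p = 1/19 ≈ 0.0526316; existence CERTIFIED by the union bound.


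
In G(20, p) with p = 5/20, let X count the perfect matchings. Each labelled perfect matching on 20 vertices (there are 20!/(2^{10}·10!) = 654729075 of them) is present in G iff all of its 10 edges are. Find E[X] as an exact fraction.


K_20 has 20!/(2^{10}·10!) = 654729075 labelled perfect matchings.
For each such perfect matching H, let X_H = 1 if all 10 edges of H are present in G. Then P[X_H = 1] = p^{10} = (1/4)^{10} = 1/1048576.
Summing the indicators: E[X] = Σ_H E[X_H] = 654729075 · p^{10} = 654729075 · 1/1048576 = 654729075/1048576.
Numerically: E[X] ≈ 624.4.

E[X] = 654729075 · (1/4)^{10} = 654729075/1048576 ≈ 624.4.


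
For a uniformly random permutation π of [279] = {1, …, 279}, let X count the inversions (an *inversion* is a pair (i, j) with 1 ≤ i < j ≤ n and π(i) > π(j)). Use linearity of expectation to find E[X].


Write X = Σ X_I over the C(279, 2) = 38781 pairs i < j, with X_I the indicator of one inversion.
There are 38781 indicators.
For each fixed pair i < j, the values π(i) and π(j) are two distinct elements of {1, …, 279} in uniformly random order; by symmetry P[π(i) > π(j)] = 1/2.
By linearity: E[X] = 38781 · (1/2) = C(279, 2) · (1/2) = 38781/2 = 38781/2 ≈ 19390.500.

E[X] = 38781/2 = 19390.500.


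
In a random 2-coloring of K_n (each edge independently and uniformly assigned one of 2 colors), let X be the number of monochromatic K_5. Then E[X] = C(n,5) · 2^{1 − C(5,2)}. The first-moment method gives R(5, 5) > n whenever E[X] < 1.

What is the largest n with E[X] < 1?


We need C(n, 5) · 2^{1 − 10} < 1, i.e. C(n, 5) < 2^{10 − 1} = 512.
Check values of n near the boundary:
  n = 6: C(6, 5) = 6; 6 < 512? YES
  n = 7: C(7, 5) = 21; 21 < 512? YES
  n = 8: C(8, 5) = 56; 56 < 512? YES
  n = 9: C(9, 5) = 126; 126 < 512? YES
  n = 10: C(10, 5) = 252; 252 < 512? YES
  n = 11: C(11, 5) = 462; 462 < 512? YES
  n = 12: C(12, 5) = 792; 792 < 512? NO
The largest n with C(n, 5) < 512 is n = 11 (where E[X] = 231/256 ≈ 0.902344). Hence R(5, 5) > 11, i.e. R(5, 5) ≥ 12.

Largest n = 11; hence R(5, 5) > 11.


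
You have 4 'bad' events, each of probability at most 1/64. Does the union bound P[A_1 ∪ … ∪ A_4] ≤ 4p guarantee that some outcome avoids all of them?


Union bound: P[∪_{i=1}^{4} A_i] ≤ Σ_i P[A_i] ≤ 4·p = 4·(1/64) = 1/16.
Numerically: 1/16 ≈ 0.0625000.
Is 1/16 < 1? YES.
Since P[∪ A_i] ≤ 1/16 < 1, the complement has P[∩ A_i^c] ≥ 1 − 1/16 = 15/16 > 0, so some outcome avoids every A_i.

4·p = 1/16 ≈ 0.0625000; existence CERTIFIED by the union bound.


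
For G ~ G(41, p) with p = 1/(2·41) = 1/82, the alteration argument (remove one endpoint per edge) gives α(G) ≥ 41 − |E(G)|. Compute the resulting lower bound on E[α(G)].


E[|E(G)|] = C(41, 2)·p = 820 · (1/82) = 10.
E[α(G)] ≥ n − E[|E(G)|] = 41 − 10 = 31.
Numerically: ≈ 31.000000.
(This is only a lower bound; the true E[α(G)] may be larger.)

E[α(G)] ≥ 31 ≈ 31.000000.


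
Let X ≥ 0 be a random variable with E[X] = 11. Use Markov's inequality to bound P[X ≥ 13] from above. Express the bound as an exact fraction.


μ = E[X] = 11, a = 13.
Markov: P[X ≥ 13] ≤ μ/a = (11)/13 = 11/13.
Numerically: ≈ 0.846154.
(Since a = 13 > μ = 11.000000, the bound 11/13 is < 1 and informative.)

P[X ≥ 13] ≤ 11/13 ≈ 0.846154.


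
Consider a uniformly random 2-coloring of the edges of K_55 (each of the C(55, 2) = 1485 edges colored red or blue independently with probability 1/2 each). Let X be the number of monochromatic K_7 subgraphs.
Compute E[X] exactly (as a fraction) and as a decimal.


Let X = Σ_S X_S over the C(55, 7) = 202927725 subsets S of size 7, where X_S = 1 if the K_7 on S is monochromatic.
For a fixed S, the K_7 on S has C(7, 2) = 21 edges. P[all 21 edges red] = (1/2)^21, and likewise for blue, so P[monochromatic] = 2·(1/2)^21 = 2^{1 − 21} = 1/1048576.
By linearity: E[X] = C(55, 7) · 2^{1 − 21} = 202927725 · 1/1048576 = 202927725/1048576.
Numerically: E[X] ≈ 193.52696.

E[X] = C(55,7)·2^(1−C(7,2)) = 202927725/1048576 ≈ 193.52696.


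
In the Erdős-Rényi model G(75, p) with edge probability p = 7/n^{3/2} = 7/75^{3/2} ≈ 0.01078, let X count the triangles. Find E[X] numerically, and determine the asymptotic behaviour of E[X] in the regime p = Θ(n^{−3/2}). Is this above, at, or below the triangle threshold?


Number of potential triangles: C(75, 3) = 67525.
Each occurs with probability p³ ≈ (0.01078)³ ≈ 1.251752e-06.
By linearity: E[X] = C(75, 3)·p³ ≈ 67525 · 1.251752e-06 ≈ 0.0845.
Since α = 3/2 > 1, p = c/n^{3/2} = o(1/n) is below the triangle threshold p ~ 1/n. Asymptotically E[X] ~ (c³/6)·n^{3(1−α)} = (7³/6)·n^{-1.5} → 0, so by Markov's inequality G has no triangles w.h.p.

E[X] ≈ 0.0845; in regime p = Θ(1/n^{3/2}) E[X] tends to 0 (below the triangle threshold p ~ 1/n).


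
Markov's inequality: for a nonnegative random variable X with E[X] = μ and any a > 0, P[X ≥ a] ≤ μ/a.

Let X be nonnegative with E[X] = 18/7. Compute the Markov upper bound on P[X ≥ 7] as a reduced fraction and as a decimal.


μ = E[X] = 18/7, a = 7.
Markov: P[X ≥ 7] ≤ μ/a = (18/7)/7 = 18/49.
Numerically: ≈ 0.367.
(Since a = 7 > μ = 2.571, the bound 18/49 is < 1 and informative.)

P[X ≥ 7] ≤ 18/49 ≈ 0.367.


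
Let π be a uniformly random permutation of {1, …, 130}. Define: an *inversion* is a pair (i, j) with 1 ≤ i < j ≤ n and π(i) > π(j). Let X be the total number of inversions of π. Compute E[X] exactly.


Write X = Σ X_I over the C(130, 2) = 8385 pairs i < j, with X_I the indicator of one inversion.
There are 8385 indicators.
For each fixed pair i < j, the values π(i) and π(j) are two distinct elements of {1, …, 130} in uniformly random order; by symmetry P[π(i) > π(j)] = 1/2.
By linearity: E[X] = 8385 · (1/2) = C(130, 2) · (1/2) = 8385/2 = 8385/2 ≈ 4192.50000.

E[X] = 8385/2 = 4192.50000.


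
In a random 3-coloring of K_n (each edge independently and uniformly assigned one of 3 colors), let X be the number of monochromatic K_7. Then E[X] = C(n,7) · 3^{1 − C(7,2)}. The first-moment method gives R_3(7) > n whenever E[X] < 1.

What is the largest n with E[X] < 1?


We need C(n, 7) · 3^{1 − 21} < 1, i.e. C(n, 7) < 3^{21 − 1} = 3486784401.
Check values of n near the boundary:
  n = 78: C(78, 7) = 2641902120; 2641902120 < 3486784401? YES
  n = 79: C(79, 7) = 2898753715; 2898753715 < 3486784401? YES
  n = 80: C(80, 7) = 3176716400; 3176716400 < 3486784401? YES
  n = 81: C(81, 7) = 3477216600; 3477216600 < 3486784401? YES
  n = 82: C(82, 7) = 3801756816; 3801756816 < 3486784401? NO
The largest n with C(n, 7) < 3486784401 is n = 81 (where E[X] = 42928600/43046721 ≈ 0.9972560). Hence R_3(7) > 81, i.e. R_3(7) ≥ 82.

Largest n = 81; hence R_3(7) > 81.


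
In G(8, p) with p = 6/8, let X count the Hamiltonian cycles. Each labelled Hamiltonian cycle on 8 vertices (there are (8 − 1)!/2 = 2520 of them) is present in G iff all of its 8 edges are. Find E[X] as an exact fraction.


K_8 has (8 − 1)!/2 = 2520 labelled Hamiltonian cycles.
For each such Hamiltonian cycle H, let X_H = 1 if all 8 edges of H are present in G. Then P[X_H = 1] = p^{8} = (3/4)^{8} = 6561/65536.
Summing the indicators: E[X] = Σ_H E[X_H] = 2520 · p^{8} = 2520 · 6561/65536 = 2066715/8192.
Numerically: E[X] ≈ 252.3.

E[X] = 2520 · (3/4)^{8} = 2066715/8192 ≈ 252.3.


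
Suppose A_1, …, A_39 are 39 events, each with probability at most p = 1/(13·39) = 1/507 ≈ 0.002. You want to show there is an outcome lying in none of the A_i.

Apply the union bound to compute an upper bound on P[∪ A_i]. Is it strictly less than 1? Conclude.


Union bound: P[∪_{i=1}^{39} A_i] ≤ Σ_i P[A_i] ≤ 39·p = 39·(1/507) = 1/13.
Numerically: 1/13 ≈ 0.077.
Is 1/13 < 1? YES.
Since P[∪ A_i] ≤ 1/13 < 1, the complement has P[∩ A_i^c] ≥ 1 − 1/13 = 12/13 > 0, so some outcome avoids every A_i.

39·p = 1/13 ≈ 0.077; existence CERTIFIED by the union bound.


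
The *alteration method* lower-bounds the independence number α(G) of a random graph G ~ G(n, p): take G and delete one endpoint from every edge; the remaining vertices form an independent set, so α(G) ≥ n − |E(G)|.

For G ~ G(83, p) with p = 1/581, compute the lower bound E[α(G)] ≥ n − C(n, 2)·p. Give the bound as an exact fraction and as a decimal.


E[|E(G)|] = C(83, 2)·p = 3403 · (1/581) = 41/7.
E[α(G)] ≥ n − E[|E(G)|] = 83 − 41/7 = 540/7.
Numerically: ≈ 77.14286.
(This is only a lower bound; the true E[α(G)] may be larger.)

E[α(G)] ≥ 540/7 ≈ 77.14286.


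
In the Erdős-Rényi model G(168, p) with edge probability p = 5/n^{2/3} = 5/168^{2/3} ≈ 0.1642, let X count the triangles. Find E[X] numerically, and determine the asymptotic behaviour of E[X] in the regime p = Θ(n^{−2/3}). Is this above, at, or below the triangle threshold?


Number of potential triangles: C(168, 3) = 776216.
Each occurs with probability p³ ≈ (0.1642)³ ≈ 4.428855e-03.
By linearity: E[X] = C(168, 3)·p³ ≈ 776216 · 4.428855e-03 ≈ 3437.7480.
Since α = 2/3 < 1, p = c/n^{2/3} ≫ 1/n is above the triangle threshold p ~ 1/n. Asymptotically E[X] ~ (c³/6)·n^{3(1−α)} = (5³/6)·n^{1} → ∞; triangles are abundant w.h.p.

E[X] ≈ 3437.7480; in regime p = Θ(1/n^{2/3}) E[X] diverges (above the triangle threshold p ~ 1/n).


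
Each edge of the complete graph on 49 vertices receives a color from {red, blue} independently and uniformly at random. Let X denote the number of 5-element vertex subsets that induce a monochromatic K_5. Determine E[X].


Let X = Σ_S X_S over the C(49, 5) = 1906884 subsets S of size 5, where X_S = 1 if the K_5 on S is monochromatic.
For a fixed S, the K_5 on S has C(5, 2) = 10 edges. P[all 10 edges red] = (1/2)^10, and likewise for blue, so P[monochromatic] = 2·(1/2)^10 = 2^{1 − 10} = 1/512.
By linearity of expectation: E[X] = C(49, 5) · 2^{1 − 10} = 1906884 · 1/512 = 476721/128.
Numerically: E[X] ≈ 3724.382812.

E[X] = C(49,5)·2^(1−C(5,2)) = 476721/128 ≈ 3724.382812.


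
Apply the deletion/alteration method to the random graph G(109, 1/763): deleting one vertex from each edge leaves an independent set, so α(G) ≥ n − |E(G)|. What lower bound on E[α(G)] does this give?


E[|E(G)|] = C(109, 2)·p = 5886 · (1/763) = 54/7.
E[α(G)] ≥ n − E[|E(G)|] = 109 − 54/7 = 709/7.
Numerically: ≈ 101.2857.
(This is only a lower bound; the true E[α(G)] may be larger.)

E[α(G)] ≥ 709/7 ≈ 101.2857.


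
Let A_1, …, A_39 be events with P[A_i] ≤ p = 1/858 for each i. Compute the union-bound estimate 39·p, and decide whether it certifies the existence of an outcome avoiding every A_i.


Union bound: P[∪_{i=1}^{39} A_i] ≤ Σ_i P[A_i] ≤ 39·p = 39·(1/858) = 1/22.
Numerically: 1/22 ≈ 0.04545.
Is 1/22 < 1? YES.
Since P[∪ A_i] ≤ 1/22 < 1, the complement has P[∩ A_i^c] ≥ 1 − 1/22 = 21/22 > 0, so some outcome avoids every A_i.

39·p = 1/22 ≈ 0.04545; existence CERTIFIED by the union bound.


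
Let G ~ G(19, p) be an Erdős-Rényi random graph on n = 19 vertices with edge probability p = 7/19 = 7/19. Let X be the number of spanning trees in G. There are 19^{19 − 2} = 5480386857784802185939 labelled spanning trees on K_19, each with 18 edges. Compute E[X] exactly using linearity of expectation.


K_19 has 19^{19 − 2} = 5480386857784802185939 labelled spanning trees.
For each such spanning tree H, let X_H = 1 if all 18 edges of H are present in G. Then P[X_H = 1] = p^{18} = (7/19)^{18} = 1628413597910449/104127350297911241532841.
Summing the indicators: E[X] = Σ_H E[X_H] = 5480386857784802185939 · p^{18} = 5480386857784802185939 · 1628413597910449/104127350297911241532841 = 1628413597910449/19.
Numerically: E[X] ≈ 8.5706e+13.

E[X] = 5480386857784802185939 · (7/19)^{18} = 1628413597910449/19 ≈ 8.5706e+13.


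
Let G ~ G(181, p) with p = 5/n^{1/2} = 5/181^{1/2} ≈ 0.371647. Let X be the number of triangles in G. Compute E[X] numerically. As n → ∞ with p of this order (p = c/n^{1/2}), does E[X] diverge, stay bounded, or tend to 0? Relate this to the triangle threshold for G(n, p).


Number of potential triangles: C(181, 3) = 971970.
Each occurs with probability p³ ≈ (0.371647)³ ≈ 5.13324687e-02.
By linearity: E[X] = C(181, 3)·p³ ≈ 971970 · 5.13324687e-02 ≈ 49893.619567.
Since α = 1/2 < 1, p = c/n^{1/2} ≫ 1/n is above the triangle threshold p ~ 1/n. Asymptotically E[X] ~ (c³/6)·n^{3(1−α)} = (5³/6)·n^{1.5} → ∞; triangles are abundant w.h.p.

E[X] ≈ 49893.619567; in regime p = Θ(1/n^{1/2}) E[X] diverges (above the triangle threshold p ~ 1/n).


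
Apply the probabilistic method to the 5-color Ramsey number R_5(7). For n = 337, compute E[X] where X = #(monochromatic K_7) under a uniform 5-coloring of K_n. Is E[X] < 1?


E[X] = C(337, 7) · 5^{1 − 21} = 91989916924632 · 5^{−20} = 91989916924632/95367431640625.
As a reduced fraction: E[X] = 91989916924632/95367431640625 ≈ 0.9645842.
Is E[X] < 1? YES.
Since E[X] < 1, there exists a 5-coloring of K_{337} with no monochromatic K_7; hence R_5(7) > 337.

E[X] = 91989916924632/95367431640625 ≈ 0.9645842; E[X] < 1, so R_5(7) > 337.


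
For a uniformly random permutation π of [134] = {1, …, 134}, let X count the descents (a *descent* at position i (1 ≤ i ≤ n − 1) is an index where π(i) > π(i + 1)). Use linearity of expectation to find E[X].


Write X = Σ X_I over i = 1, …, 133, with X_I the indicator of one descent.
There are 133 indicators.
For each fixed i, the pair (π(i), π(i+1)) is a uniformly random ordered pair of distinct values from {1, …, 134}; by symmetry P[π(i) > π(i+1)] = 1/2.
By linearity: E[X] = 133 · (1/2) = (134 − 1) · (1/2) = 133/2 ≈ 66.500000.

E[X] = 133/2 = 66.500000.


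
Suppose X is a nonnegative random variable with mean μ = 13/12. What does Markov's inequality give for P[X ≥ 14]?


μ = E[X] = 13/12, a = 14.
Markov: P[X ≥ 14] ≤ μ/a = (13/12)/14 = 13/168.
Numerically: ≈ 0.077.
(Since a = 14 > μ = 1.083, the bound 13/168 is < 1 and informative.)

P[X ≥ 14] ≤ 13/168 ≈ 0.077.


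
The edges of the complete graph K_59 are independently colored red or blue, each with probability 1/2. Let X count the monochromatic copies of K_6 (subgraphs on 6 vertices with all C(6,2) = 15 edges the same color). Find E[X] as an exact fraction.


Let X = Σ_S X_S over the C(59, 6) = 45057474 subsets S of size 6, where X_S = 1 if the K_6 on S is monochromatic.
For a fixed S, the K_6 on S has C(6, 2) = 15 edges. P[all 15 edges red] = (1/2)^15, and likewise for blue, so P[monochromatic] = 2·(1/2)^15 = 2^{1 − 15} = 1/16384.
By linearity of expectation: E[X] = C(59, 6) · 2^{1 − 15} = 45057474 · 1/16384 = 22528737/8192.
Numerically: E[X] ≈ 2750.0900.

E[X] = C(59,6)·2^(1−C(6,2)) = 22528737/8192 ≈ 2750.0900.


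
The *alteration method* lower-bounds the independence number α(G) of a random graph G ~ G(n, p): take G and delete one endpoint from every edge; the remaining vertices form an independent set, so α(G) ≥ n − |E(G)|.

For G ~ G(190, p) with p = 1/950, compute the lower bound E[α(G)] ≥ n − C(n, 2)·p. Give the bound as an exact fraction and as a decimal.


E[|E(G)|] = C(190, 2)·p = 17955 · (1/950) = 189/10.
E[α(G)] ≥ n − E[|E(G)|] = 190 − 189/10 = 1711/10.
Numerically: ≈ 171.10000.
(This is only a lower bound; the true E[α(G)] may be larger.)

E[α(G)] ≥ 1711/10 ≈ 171.10000.


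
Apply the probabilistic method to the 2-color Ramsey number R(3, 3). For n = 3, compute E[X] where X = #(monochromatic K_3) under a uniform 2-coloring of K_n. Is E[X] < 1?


E[X] = C(3, 3) · 2^{1 − 3} = 1 · 2^{−2} = 1/4.
As a reduced fraction: E[X] = 1/4 ≈ 0.250.
Is E[X] < 1? YES.
Since E[X] < 1, there exists a 2-coloring of K_{3} with no monochromatic K_3; hence R(3, 3) > 3.

E[X] = 1/4 ≈ 0.250; E[X] < 1, so R(3, 3) > 3.


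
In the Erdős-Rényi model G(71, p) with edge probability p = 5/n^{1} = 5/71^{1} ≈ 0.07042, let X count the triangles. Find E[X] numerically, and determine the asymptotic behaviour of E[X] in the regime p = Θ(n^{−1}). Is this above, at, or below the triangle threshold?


Number of potential triangles: C(71, 3) = 57155.
Each occurs with probability p³ ≈ (0.07042)³ ≈ 3.492488e-04.
By linearity: E[X] = C(71, 3)·p³ ≈ 57155 · 3.492488e-04 ≈ 19.9613.
Here α = 1, so p = 5/n is exactly at the triangle threshold p ~ 1/n. Asymptotically E[X] → c³/6 = 5³/6 = 125/6 ≈ 20.8333, a bounded constant. In this regime the triangle count is asymptotically Poisson(c³/6).

E[X] ≈ 19.9613; in regime p = Θ(1/n^{1}) E[X] stays bounded (at the triangle threshold p ~ 1/n).


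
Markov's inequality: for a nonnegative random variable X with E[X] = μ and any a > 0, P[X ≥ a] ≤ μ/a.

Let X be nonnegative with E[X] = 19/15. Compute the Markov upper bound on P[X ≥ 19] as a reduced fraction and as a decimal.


μ = E[X] = 19/15, a = 19.
Markov: P[X ≥ 19] ≤ μ/a = (19/15)/19 = 1/15.
Numerically: ≈ 0.06667.
(Since a = 19 > μ = 1.26667, the bound 1/15 is < 1 and informative.)

P[X ≥ 19] ≤ 1/15 ≈ 0.06667.


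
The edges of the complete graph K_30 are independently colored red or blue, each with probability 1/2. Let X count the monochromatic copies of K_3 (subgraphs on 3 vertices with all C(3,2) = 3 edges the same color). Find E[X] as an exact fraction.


Let X = Σ_S X_S over the C(30, 3) = 4060 subsets S of size 3, where X_S = 1 if the K_3 on S is monochromatic.
For a fixed S, the K_3 on S has C(3, 2) = 3 edges. P[all 3 edges red] = (1/2)^3, and likewise for blue, so P[monochromatic] = 2·(1/2)^3 = 2^{1 − 3} = 1/4.
By linearity: E[X] = C(30, 3) · 2^{1 − 3} = 4060 · 1/4 = 1015.
Numerically: E[X] ≈ 1015.0000.

E[X] = C(30,3)·2^(1−C(3,2)) = 1015 ≈ 1015.0000.


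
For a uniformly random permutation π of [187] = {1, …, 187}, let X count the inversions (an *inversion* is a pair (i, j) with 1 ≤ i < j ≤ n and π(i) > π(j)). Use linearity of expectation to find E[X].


Write X = Σ X_I over the C(187, 2) = 17391 pairs i < j, with X_I the indicator of one inversion.
There are 17391 indicators.
For each fixed pair i < j, the values π(i) and π(j) are two distinct elements of {1, …, 187} in uniformly random order; by symmetry P[π(i) > π(j)] = 1/2.
By linearity: E[X] = 17391 · (1/2) = C(187, 2) · (1/2) = 17391/2 = 17391/2 ≈ 8695.500.

E[X] = 17391/2 = 8695.500.


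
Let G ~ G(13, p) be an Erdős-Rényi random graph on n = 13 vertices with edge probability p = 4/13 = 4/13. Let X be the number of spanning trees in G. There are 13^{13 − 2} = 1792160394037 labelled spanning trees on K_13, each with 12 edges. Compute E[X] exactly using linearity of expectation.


K_13 has 13^{13 − 2} = 1792160394037 labelled spanning trees.
For each such spanning tree H, let X_H = 1 if all 12 edges of H are present in G. Then P[X_H = 1] = p^{12} = (4/13)^{12} = 16777216/23298085122481.
By linearity: E[X] = Σ_H E[X_H] = 1792160394037 · p^{12} = 1792160394037 · 16777216/23298085122481 = 16777216/13.
Numerically: E[X] ≈ 1.291e+06.

E[X] = 1792160394037 · (4/13)^{12} = 16777216/13 ≈ 1.291e+06.


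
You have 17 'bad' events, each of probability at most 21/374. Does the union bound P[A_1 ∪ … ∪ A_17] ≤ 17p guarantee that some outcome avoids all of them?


Union bound: P[∪_{i=1}^{17} A_i] ≤ Σ_i P[A_i] ≤ 17·p = 17·(21/374) = 21/22.
Numerically: 21/22 ≈ 0.954545.
Is 21/22 < 1? YES.
Since P[∪ A_i] ≤ 21/22 < 1, the complement has P[∩ A_i^c] ≥ 1 − 21/22 = 1/22 > 0, so some outcome avoids every A_i.

17·p = 21/22 ≈ 0.954545; existence CERTIFIED by the union bound.


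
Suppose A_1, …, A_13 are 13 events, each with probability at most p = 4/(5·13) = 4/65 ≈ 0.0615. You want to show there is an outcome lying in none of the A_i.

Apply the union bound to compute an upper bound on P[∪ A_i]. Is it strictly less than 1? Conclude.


Union bound: P[∪_{i=1}^{13} A_i] ≤ Σ_i P[A_i] ≤ 13·p = 13·(4/65) = 4/5.
Numerically: 4/5 ≈ 0.8000.
Is 4/5 < 1? YES.
Since P[∪ A_i] ≤ 4/5 < 1, the complement has P[∩ A_i^c] ≥ 1 − 4/5 = 1/5 > 0, so some outcome avoids every A_i.

13·p = 4/5 ≈ 0.8000; existence CERTIFIED by the union bound.


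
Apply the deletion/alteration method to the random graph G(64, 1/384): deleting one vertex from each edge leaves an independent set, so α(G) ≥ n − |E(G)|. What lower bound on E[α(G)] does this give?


E[|E(G)|] = C(64, 2)·p = 2016 · (1/384) = 21/4.
E[α(G)] ≥ n − E[|E(G)|] = 64 − 21/4 = 235/4.
Numerically: ≈ 58.750.
(This is only a lower bound; the true E[α(G)] may be larger.)

E[α(G)] ≥ 235/4 ≈ 58.750.


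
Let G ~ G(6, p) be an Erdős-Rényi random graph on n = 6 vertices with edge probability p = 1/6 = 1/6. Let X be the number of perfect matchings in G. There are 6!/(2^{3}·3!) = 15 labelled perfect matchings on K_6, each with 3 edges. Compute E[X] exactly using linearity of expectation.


K_6 has 6!/(2^{3}·3!) = 15 labelled perfect matchings.
For each such perfect matching H, let X_H = 1 if all 3 edges of H are present in G. Then P[X_H = 1] = p^{3} = (1/6)^{3} = 1/216.
Summing the indicators: E[X] = Σ_H E[X_H] = 15 · p^{3} = 15 · 1/216 = 5/72.
Numerically: E[X] ≈ 0.06944.

E[X] = 15 · (1/6)^{3} = 5/72 ≈ 0.06944.


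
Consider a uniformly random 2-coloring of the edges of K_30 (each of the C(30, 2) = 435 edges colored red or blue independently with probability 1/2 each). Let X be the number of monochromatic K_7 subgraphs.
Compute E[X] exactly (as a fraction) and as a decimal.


Let X = Σ_S X_S over the C(30, 7) = 2035800 subsets S of size 7, where X_S = 1 if the K_7 on S is monochromatic.
For a fixed S, the K_7 on S has C(7, 2) = 21 edges. P[all 21 edges red] = (1/2)^21, and likewise for blue, so P[monochromatic] = 2·(1/2)^21 = 2^{1 − 21} = 1/1048576.
Summing: E[X] = C(30, 7) · 2^{1 − 21} = 2035800 · 1/1048576 = 254475/131072.
Numerically: E[X] ≈ 1.94149.

E[X] = C(30,7)·2^(1−C(7,2)) = 254475/131072 ≈ 1.94149.


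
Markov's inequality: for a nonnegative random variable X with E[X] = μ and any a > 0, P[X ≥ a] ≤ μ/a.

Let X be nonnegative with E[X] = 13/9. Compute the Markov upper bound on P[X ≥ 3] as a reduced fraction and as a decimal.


μ = E[X] = 13/9, a = 3.
Markov: P[X ≥ 3] ≤ μ/a = (13/9)/3 = 13/27.
Numerically: ≈ 0.481481.
(Since a = 3 > μ = 1.444444, the bound 13/27 is < 1 and informative.)

P[X ≥ 3] ≤ 13/27 ≈ 0.481481.


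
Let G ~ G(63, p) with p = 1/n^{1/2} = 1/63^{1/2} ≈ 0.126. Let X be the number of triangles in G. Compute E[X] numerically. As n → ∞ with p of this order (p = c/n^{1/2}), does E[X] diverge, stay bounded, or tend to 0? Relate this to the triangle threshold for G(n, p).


Number of potential triangles: C(63, 3) = 39711.
Each occurs with probability p³ ≈ (0.126)³ ≈ 1.99981e-03.
By linearity: E[X] = C(63, 3)·p³ ≈ 39711 · 1.99981e-03 ≈ 79.415.
Since α = 1/2 < 1, p = c/n^{1/2} ≫ 1/n is above the triangle threshold p ~ 1/n. Asymptotically E[X] ~ (c³/6)·n^{3(1−α)} = (1³/6)·n^{1.5} → ∞; triangles are abundant w.h.p.

E[X] ≈ 79.415; in regime p = Θ(1/n^{1/2}) E[X] diverges (above the triangle threshold p ~ 1/n).


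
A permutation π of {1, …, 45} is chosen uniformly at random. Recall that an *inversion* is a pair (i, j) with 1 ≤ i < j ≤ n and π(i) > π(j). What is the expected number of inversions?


Write X = Σ X_I over the C(45, 2) = 990 pairs i < j, with X_I the indicator of one inversion.
There are 990 indicators.
For each fixed pair i < j, the values π(i) and π(j) are two distinct elements of {1, …, 45} in uniformly random order; by symmetry P[π(i) > π(j)] = 1/2.
By linearity: E[X] = 990 · (1/2) = C(45, 2) · (1/2) = 990/2 = 495 ≈ 495.000000.

E[X] = 495 = 495.000000.


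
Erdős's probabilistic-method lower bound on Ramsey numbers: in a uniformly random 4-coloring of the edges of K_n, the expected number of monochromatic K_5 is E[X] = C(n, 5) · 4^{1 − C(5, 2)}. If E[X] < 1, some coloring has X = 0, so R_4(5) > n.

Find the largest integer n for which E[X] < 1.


We need C(n, 5) · 4^{1 − 10} < 1, i.e. C(n, 5) < 4^{10 − 1} = 262144.
Check values of n near the boundary:
  n = 31: C(31, 5) = 169911; 169911 < 262144? YES
  n = 32: C(32, 5) = 201376; 201376 < 262144? YES
  n = 33: C(33, 5) = 237336; 237336 < 262144? YES
  n = 34: C(34, 5) = 278256; 278256 < 262144? NO
  n = 35: C(35, 5) = 324632; 324632 < 262144? NO
  n = 36: C(36, 5) = 376992; 376992 < 262144? NO
The largest n with C(n, 5) < 262144 is n = 33 (where E[X] = 29667/32768 ≈ 0.9053650). Hence R_4(5) > 33, i.e. R_4(5) ≥ 34.

Largest n = 33; hence R_4(5) > 33.


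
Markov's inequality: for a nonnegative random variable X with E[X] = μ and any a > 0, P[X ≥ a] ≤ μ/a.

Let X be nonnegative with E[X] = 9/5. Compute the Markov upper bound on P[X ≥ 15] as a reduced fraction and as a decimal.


μ = E[X] = 9/5, a = 15.
Markov: P[X ≥ 15] ≤ μ/a = (9/5)/15 = 3/25.
Numerically: ≈ 0.120.
(Since a = 15 > μ = 1.800, the bound 3/25 is < 1 and informative.)

P[X ≥ 15] ≤ 3/25 ≈ 0.120.


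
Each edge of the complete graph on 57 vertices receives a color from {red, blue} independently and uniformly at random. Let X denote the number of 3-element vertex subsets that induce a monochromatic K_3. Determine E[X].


Let X = Σ_S X_S over the C(57, 3) = 29260 subsets S of size 3, where X_S = 1 if the K_3 on S is monochromatic.
For a fixed S, the K_3 on S has C(3, 2) = 3 edges. P[all 3 edges red] = (1/2)^3, and likewise for blue, so P[monochromatic] = 2·(1/2)^3 = 2^{1 − 3} = 1/4.
By linearity of expectation: E[X] = C(57, 3) · 2^{1 − 3} = 29260 · 1/4 = 7315.
Numerically: E[X] ≈ 7315.0000.

E[X] = C(57,3)·2^(1−C(3,2)) = 7315 ≈ 7315.0000.


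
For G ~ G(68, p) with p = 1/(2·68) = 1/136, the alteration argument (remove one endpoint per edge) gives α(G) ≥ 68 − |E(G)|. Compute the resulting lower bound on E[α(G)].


E[|E(G)|] = C(68, 2)·p = 2278 · (1/136) = 67/4.
E[α(G)] ≥ n − E[|E(G)|] = 68 − 67/4 = 205/4.
Numerically: ≈ 51.25000.
(This is only a lower bound; the true E[α(G)] may be larger.)

E[α(G)] ≥ 205/4 ≈ 51.25000.


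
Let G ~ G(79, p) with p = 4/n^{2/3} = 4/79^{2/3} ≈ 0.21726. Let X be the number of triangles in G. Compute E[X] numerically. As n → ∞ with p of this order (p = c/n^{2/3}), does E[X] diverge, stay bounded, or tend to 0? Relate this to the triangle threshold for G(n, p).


Number of potential triangles: C(79, 3) = 79079.
Each occurs with probability p³ ≈ (0.21726)³ ≈ 1.0254767e-02.
By linearity: E[X] = C(79, 3)·p³ ≈ 79079 · 1.0254767e-02 ≈ 810.93671.
Since α = 2/3 < 1, p = c/n^{2/3} ≫ 1/n is above the triangle threshold p ~ 1/n. Asymptotically E[X] ~ (c³/6)·n^{3(1−α)} = (4³/6)·n^{1} → ∞; triangles are abundant w.h.p.

E[X] ≈ 810.93671; in regime p = Θ(1/n^{2/3}) E[X] diverges (above the triangle threshold p ~ 1/n).
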